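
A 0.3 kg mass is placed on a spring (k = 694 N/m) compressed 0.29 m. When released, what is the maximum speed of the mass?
½kx² = ½mv² ⇒ v = x√(k/m) = (0.29)√(694/0.3) = 13.95 m/s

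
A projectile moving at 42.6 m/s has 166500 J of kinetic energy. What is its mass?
m = 2·KE/v² = 2·166500/(42.6)² = 183.5 kg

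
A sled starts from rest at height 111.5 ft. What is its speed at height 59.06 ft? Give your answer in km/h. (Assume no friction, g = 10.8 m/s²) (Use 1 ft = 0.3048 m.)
Convert to SI: h₁−h₂ = 15.9837 m
mgh₁ = mgh₂ + ½mv² ⇒ v = √(2g(h₁−h₂)) = √(2·10.8·15.9837) = 18.5809 m/s = 66.89 km/h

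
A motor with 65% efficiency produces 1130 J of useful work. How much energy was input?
W_in = W_out/η = 1130/0.65 = 1738 J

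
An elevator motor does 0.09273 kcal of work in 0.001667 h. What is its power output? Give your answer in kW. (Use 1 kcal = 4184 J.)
Convert to SI: W = 387.982 J, t = 6.0012 s
P = W/t = 387.982/6.0012 = 64.6508 W = 0.06465 kW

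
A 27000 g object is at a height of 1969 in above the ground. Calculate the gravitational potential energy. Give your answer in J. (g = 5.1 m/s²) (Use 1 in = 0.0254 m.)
Convert to SI: m = 27.0 kg, h = 50.0126 m
PE = mgh = (27.0)(5.1)(50.0126) = 6887 J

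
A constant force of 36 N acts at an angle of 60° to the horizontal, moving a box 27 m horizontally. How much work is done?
W = F·d·cosθ = (36)(27)cos(60°) = 486.0 J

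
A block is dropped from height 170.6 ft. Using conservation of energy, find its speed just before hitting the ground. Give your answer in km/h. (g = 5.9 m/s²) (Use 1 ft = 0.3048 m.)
Convert to SI: h = 51.9989 m
mgh = ½mv² ⇒ v = √(2gh) = √(2·5.9·51.9989) = 24.7707 m/s = 89.17 km/h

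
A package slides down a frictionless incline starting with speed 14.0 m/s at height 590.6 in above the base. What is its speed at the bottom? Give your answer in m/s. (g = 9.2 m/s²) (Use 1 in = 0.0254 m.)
Convert to SI: v₀ = 14.0 m/s, h = 15.0012 m
½mv₀² + mgh = ½mv² ⇒ v = √(v₀² + 2gh) = √(14.0² + 2·9.2·15.0012) = 21.73 m/s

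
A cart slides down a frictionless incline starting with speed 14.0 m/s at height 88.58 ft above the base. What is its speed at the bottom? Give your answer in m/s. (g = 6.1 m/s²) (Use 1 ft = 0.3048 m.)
Convert to SI: v₀ = 14.0 m/s, h = 26.9992 m
½mv₀² + mgh = ½mv² ⇒ v = √(v₀² + 2gh) = √(14.0² + 2·6.1·26.9992) = 22.92 m/s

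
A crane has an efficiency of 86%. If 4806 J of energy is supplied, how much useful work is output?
W_out = η·W_in = 0.86·4806 = 4133.16 J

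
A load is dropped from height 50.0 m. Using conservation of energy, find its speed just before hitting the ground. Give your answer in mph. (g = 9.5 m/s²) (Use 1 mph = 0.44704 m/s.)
mgh = ½mv² ⇒ v = √(2gh) = √(2·9.5·50.0) = 30.8221 m/s = 68.95 mph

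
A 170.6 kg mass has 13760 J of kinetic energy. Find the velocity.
v = √(2·KE/m) = √(2·13760/170.6) = 12.7 m/s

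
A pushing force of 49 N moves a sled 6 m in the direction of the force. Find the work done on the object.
W = F·d = (49)(6) = 294.0 J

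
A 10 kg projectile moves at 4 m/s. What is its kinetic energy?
KE = ½mv² = ½(10)(4)² = 80.0 J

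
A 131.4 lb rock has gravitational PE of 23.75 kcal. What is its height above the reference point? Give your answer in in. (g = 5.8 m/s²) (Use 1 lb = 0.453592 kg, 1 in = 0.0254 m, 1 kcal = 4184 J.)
Convert to SI: m = 59.602 kg, PE = 99370.0 J
h = PE/(mg) = 99370.0/(59.602·5.8) = 287.453 m = 11320 in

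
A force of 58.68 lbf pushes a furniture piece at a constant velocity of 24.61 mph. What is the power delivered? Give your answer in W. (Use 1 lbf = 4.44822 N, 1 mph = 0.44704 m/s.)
Convert to SI: F = 261.022 N, v = 11.0017 m/s
P = Fv = (261.022)(11.0017) = 2872 W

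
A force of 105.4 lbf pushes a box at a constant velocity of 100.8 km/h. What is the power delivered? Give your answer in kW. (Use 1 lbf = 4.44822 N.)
Convert to SI: F = 468.842 N, v = 28.0 m/s
P = Fv = (468.842)(28.0) = 13127.6 W = 13.13 kW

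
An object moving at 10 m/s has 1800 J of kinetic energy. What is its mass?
m = 2·KE/v² = 2·1800/(10)² = 36.0 kg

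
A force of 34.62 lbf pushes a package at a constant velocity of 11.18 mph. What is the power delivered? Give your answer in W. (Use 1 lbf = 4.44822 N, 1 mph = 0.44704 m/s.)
Convert to SI: F = 153.997 N, v = 4.99791 m/s
P = Fv = (153.997)(4.99791) = 769.7 W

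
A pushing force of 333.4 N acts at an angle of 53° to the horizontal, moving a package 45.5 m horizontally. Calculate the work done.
W = F·d·cosθ = (333.4)(45.5)cos(53°) = 9129 J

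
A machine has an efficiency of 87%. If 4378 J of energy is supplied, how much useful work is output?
W_out = η·W_in = 0.87·4378 = 3808.86 J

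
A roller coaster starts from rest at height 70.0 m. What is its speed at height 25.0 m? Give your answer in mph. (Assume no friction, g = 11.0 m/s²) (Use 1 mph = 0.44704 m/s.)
mgh₁ = mgh₂ + ½mv² ⇒ v = √(2g(h₁−h₂)) = √(2·11.0·45.0) = 31.4643 m/s = 70.38 mph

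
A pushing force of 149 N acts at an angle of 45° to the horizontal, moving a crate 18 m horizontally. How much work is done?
W = F·d·cosθ = (149)(18)cos(45°) = 1896 J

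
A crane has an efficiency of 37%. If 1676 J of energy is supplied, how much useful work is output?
W_out = η·W_in = 0.37·1676 = 620.12 J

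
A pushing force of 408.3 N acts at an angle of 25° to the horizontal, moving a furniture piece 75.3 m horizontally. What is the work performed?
W = F·d·cosθ = (408.3)(75.3)cos(25°) = 27860 J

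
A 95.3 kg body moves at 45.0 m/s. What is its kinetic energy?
KE = ½mv² = ½(95.3)(45.0)² = 96490 J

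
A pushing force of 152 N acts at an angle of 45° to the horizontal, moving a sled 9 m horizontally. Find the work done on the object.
W = F·d·cosθ = (152)(9)cos(45°) = 967.3 J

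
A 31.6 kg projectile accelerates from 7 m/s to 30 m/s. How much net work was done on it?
W = ΔKE = ½m(v₂² − v₁²) = ½(31.6)(30² − 7²) = 13445.8 J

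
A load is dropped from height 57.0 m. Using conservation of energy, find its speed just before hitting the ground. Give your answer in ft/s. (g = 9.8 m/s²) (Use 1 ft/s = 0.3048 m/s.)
mgh = ½mv² ⇒ v = √(2gh) = √(2·9.8·57.0) = 33.4245 m/s = 109.7 ft/s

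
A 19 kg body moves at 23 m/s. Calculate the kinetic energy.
KE = ½mv² = ½(19)(23)² = 5025.5 J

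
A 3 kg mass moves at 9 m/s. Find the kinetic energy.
KE = ½mv² = ½(3)(9)² = 121.5 J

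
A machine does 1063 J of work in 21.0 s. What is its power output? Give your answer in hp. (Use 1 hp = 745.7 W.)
P = W/t = 1063.0/21.0 = 50.619 W = 0.06788 hp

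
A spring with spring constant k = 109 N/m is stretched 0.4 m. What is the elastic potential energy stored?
PE = ½kx² = ½(109)(0.4)² = 8.72 J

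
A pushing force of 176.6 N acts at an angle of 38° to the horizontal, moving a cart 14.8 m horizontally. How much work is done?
W = F·d·cosθ = (176.6)(14.8)cos(38°) = 2060 J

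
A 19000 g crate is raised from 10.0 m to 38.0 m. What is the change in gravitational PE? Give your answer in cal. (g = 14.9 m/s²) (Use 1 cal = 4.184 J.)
Convert to SI: m = 19.0 kg, Δh = 28.0 m
ΔPE = mgΔh = (19.0)(14.9)(28.0) = 7926.8 J = 1895 cal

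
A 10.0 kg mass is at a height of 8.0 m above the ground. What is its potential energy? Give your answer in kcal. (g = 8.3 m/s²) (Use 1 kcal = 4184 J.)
PE = mgh = (10.0)(8.3)(8.0) = 664.0 J = 0.1587 kcal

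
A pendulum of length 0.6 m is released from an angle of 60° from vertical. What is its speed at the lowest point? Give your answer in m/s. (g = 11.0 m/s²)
h = L(1 − cosθ) = 0.6(1 − cos60°) = 0.3 m
v = √(2gh) = √(2·11.0·0.3) = 2.569 m/s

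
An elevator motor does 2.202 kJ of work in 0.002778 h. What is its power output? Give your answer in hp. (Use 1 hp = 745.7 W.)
Convert to SI: W = 2202.0 J, t = 10.0008 s
P = W/t = 2202.0/10.0008 = 220.182 W = 0.2953 hp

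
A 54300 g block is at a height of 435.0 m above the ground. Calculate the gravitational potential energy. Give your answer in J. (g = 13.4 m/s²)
Convert to SI: m = 54.3 kg, h = 435.0 m
PE = mgh = (54.3)(13.4)(435.0) = 316500 J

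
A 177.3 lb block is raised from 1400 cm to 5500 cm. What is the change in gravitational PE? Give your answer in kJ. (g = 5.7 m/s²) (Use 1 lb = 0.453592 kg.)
Convert to SI: m = 80.4219 kg, Δh = 41.0 m
ΔPE = mgΔh = (80.4219)(5.7)(41.0) = 18794.6 J = 18.79 kJ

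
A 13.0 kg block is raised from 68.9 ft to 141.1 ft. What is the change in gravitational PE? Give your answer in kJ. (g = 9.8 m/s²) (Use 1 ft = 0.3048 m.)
Convert to SI: m = 13.0 kg, Δh = 22.0066 m
ΔPE = mgΔh = (13.0)(9.8)(22.0066) = 2803.64 J = 2.804 kJ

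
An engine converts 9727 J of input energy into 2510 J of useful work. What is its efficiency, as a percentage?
η = W_out/W_in = 2510/9727 = 25.8%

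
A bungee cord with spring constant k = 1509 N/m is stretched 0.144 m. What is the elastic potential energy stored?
PE = ½kx² = ½(1509)(0.144)² = 15.65 J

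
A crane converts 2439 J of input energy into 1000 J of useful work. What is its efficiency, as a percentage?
η = W_out/W_in = 1000/2439 = 41.0%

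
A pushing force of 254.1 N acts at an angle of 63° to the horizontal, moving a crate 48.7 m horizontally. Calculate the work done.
W = F·d·cosθ = (254.1)(48.7)cos(63°) = 5618 J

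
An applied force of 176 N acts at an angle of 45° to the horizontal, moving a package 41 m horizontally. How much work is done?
W = F·d·cosθ = (176)(41)cos(45°) = 5102 J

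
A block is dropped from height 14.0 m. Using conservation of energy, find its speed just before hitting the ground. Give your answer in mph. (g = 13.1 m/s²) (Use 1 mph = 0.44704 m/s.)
mgh = ½mv² ⇒ v = √(2gh) = √(2·13.1·14.0) = 19.152 m/s = 42.84 mph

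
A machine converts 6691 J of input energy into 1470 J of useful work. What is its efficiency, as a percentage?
η = W_out/W_in = 1470/6691 = 21.97%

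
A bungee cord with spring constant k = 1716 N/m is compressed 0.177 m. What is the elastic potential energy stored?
PE = ½kx² = ½(1716)(0.177)² = 26.88 J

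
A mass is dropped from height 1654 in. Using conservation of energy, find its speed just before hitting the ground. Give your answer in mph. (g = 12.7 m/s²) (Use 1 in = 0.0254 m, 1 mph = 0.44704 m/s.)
Convert to SI: h = 42.0116 m
mgh = ½mv² ⇒ v = √(2gh) = √(2·12.7·42.0116) = 32.6664 m/s = 73.07 mph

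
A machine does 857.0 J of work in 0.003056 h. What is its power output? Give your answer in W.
Convert to SI: W = 857.0 J, t = 11.0016 s
P = W/t = 857.0/11.0016 = 77.9 W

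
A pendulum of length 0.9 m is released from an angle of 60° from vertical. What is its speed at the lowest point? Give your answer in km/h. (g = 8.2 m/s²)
h = L(1 − cosθ) = 0.9(1 − cos60°) = 0.45 m
v = √(2gh) = √(2·8.2·0.45) = 2.71662 m/s = 9.78 km/h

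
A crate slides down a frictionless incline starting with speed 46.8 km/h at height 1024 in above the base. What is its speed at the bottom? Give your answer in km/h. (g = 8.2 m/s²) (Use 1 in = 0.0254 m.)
Convert to SI: v₀ = 13.0 m/s, h = 26.0096 m
½mv₀² + mgh = ½mv² ⇒ v = √(v₀² + 2gh) = √(13.0² + 2·8.2·26.0096) = 24.404 m/s = 87.85 km/h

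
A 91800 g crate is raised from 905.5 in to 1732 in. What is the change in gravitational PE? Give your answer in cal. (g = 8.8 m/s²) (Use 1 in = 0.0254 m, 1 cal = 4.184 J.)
Convert to SI: m = 91.8 kg, Δh = 20.9931 m
ΔPE = mgΔh = (91.8)(8.8)(20.9931) = 16959.1 J = 4053 cal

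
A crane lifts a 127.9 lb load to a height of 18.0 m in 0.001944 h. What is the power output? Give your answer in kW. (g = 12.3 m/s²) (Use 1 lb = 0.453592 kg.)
Convert to SI: m = 58.0144 kg, h = 18.0 m, t = 6.9984 s
P = mgh/t = (58.0144)(12.3)(18.0)/6.9984 = 1835.33 W = 1.835 kW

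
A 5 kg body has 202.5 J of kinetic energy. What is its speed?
v = √(2·KE/m) = √(2·202.5/5) = 9.0 m/s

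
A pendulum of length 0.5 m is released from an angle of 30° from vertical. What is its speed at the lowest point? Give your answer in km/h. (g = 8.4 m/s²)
h = L(1 − cosθ) = 0.5(1 − cos30°) = 0.0669873 m
v = √(2gh) = √(2·8.4·0.0669873) = 1.06084 m/s = 3.819 km/h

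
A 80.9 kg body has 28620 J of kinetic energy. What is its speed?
v = √(2·KE/m) = √(2·28620/80.9) = 26.6 m/s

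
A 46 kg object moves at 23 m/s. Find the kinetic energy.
KE = ½mv² = ½(46)(23)² = 12167.0 J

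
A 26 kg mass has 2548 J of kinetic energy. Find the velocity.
v = √(2·KE/m) = √(2·2548/26) = 14.0 m/s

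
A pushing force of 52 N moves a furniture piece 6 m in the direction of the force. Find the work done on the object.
W = F·d = (52)(6) = 312.0 J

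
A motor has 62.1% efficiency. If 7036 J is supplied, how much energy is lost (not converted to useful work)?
W_lost = W_in(1 − η) = 7036·(1 − 0.621) = 2667 J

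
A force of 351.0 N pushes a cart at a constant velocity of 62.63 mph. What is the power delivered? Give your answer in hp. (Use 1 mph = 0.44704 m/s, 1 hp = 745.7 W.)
Convert to SI: F = 351.0 N, v = 27.9981 m/s
P = Fv = (351.0)(27.9981) = 9827.34 W = 13.18 hp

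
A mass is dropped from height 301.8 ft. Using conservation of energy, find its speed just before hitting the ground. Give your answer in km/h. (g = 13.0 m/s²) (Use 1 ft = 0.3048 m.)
Convert to SI: h = 91.9886 m
mgh = ½mv² ⇒ v = √(2gh) = √(2·13.0·91.9886) = 48.9051 m/s = 176.1 km/h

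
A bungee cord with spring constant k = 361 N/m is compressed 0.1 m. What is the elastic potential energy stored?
PE = ½kx² = ½(361)(0.1)² = 1.805 J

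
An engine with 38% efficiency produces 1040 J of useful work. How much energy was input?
W_in = W_out/η = 1040/0.38 = 2737 J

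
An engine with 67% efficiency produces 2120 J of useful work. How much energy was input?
W_in = W_out/η = 2120/0.67 = 3164 J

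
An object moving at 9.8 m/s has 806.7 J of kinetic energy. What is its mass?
m = 2·KE/v² = 2·806.7/(9.8)² = 16.8 kg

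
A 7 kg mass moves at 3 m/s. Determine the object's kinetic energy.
KE = ½mv² = ½(7)(3)² = 31.5 J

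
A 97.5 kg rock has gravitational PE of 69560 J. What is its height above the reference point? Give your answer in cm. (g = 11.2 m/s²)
h = PE/(mg) = 69560.0/(97.5·11.2) = 63.6996 m = 6370 cm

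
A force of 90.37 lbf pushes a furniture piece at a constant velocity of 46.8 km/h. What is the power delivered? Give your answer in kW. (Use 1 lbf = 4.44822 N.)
Convert to SI: F = 401.986 N, v = 13.0 m/s
P = Fv = (401.986)(13.0) = 5225.81 W = 5.226 kW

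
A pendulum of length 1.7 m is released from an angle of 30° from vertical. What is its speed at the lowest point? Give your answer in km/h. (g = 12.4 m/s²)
h = L(1 − cosθ) = 1.7(1 − cos30°) = 0.227757 m
v = √(2gh) = √(2·12.4·0.227757) = 2.37663 m/s = 8.556 km/h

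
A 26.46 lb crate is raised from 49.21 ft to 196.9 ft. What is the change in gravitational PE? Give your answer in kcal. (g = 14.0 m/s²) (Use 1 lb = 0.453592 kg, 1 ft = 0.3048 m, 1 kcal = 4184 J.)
Convert to SI: m = 12.002 kg, Δh = 45.0159 m
ΔPE = mgΔh = (12.002)(14.0)(45.0159) = 7563.96 J = 1.808 kcal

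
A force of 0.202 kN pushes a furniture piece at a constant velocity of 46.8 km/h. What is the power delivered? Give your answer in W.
Convert to SI: F = 202.0 N, v = 13.0 m/s
P = Fv = (202.0)(13.0) = 2626 W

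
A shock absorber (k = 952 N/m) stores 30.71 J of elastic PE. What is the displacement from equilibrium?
x = √(2·PE/k) = √(2·30.71/952) = 0.254 m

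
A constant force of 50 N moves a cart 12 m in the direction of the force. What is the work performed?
W = F·d = (50)(12) = 600.0 J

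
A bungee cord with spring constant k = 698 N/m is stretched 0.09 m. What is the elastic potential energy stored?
PE = ½kx² = ½(698)(0.09)² = 2.827 J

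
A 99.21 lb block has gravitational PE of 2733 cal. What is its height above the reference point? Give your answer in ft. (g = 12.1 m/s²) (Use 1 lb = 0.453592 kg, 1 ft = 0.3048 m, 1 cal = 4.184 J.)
Convert to SI: m = 45.0009 kg, PE = 11434.9 J
h = PE/(mg) = 11434.9/(45.0009·12.1) = 21.0003 m = 68.9 ft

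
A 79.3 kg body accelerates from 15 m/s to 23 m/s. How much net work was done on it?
W = ΔKE = ½m(v₂² − v₁²) = ½(79.3)(23² − 15²) = 12053.6 J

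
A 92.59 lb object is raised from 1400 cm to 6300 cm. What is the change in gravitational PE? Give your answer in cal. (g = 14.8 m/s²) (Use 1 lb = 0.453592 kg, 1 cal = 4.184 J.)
Convert to SI: m = 41.9981 kg, Δh = 49.0 m
ΔPE = mgΔh = (41.9981)(14.8)(49.0) = 30457.0 J = 7279 cal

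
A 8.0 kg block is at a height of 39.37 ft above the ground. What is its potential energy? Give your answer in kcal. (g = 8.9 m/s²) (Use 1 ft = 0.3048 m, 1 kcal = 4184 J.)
Convert to SI: m = 8.0 kg, h = 12.0 m
PE = mgh = (8.0)(8.9)(12.0) = 854.398 J = 0.2042 kcal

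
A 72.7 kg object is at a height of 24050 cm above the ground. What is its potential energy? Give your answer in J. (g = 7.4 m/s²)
Convert to SI: m = 72.7 kg, h = 240.5 m
PE = mgh = (72.7)(7.4)(240.5) = 129400 J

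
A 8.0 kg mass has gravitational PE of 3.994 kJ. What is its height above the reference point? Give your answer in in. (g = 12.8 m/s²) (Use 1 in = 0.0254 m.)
Convert to SI: m = 8.0 kg, PE = 3994.0 J
h = PE/(mg) = 3994.0/(8.0·12.8) = 39.0039 m = 1536 in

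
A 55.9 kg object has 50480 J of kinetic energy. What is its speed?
v = √(2·KE/m) = √(2·50480/55.9) = 42.5 m/s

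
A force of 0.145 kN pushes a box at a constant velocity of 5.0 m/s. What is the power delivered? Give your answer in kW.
Convert to SI: F = 145.0 N, v = 5.0 m/s
P = Fv = (145.0)(5.0) = 725.0 W = 0.725 kW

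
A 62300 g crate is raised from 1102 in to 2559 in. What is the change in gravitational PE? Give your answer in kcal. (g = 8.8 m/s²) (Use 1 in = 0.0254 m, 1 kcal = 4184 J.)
Convert to SI: m = 62.3 kg, Δh = 37.0078 m
ΔPE = mgΔh = (62.3)(8.8)(37.0078) = 20289.2 J = 4.849 kcal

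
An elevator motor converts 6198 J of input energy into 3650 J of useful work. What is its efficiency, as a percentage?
η = W_out/W_in = 3650/6198 = 58.89%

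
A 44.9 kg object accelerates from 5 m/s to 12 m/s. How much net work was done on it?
W = ΔKE = ½m(v₂² − v₁²) = ½(44.9)(12² − 5²) = 2671.55 J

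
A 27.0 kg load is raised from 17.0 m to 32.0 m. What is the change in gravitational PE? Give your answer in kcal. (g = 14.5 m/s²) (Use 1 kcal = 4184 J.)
ΔPE = mgΔh = (27.0)(14.5)(15.0) = 5872.5 J = 1.404 kcal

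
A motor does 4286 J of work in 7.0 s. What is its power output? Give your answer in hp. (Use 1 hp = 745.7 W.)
P = W/t = 4286.0/7.0 = 612.286 W = 0.8211 hp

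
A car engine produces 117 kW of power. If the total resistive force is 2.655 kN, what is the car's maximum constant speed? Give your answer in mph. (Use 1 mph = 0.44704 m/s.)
Convert to SI: F = 2655.0 N
P = Fv ⇒ v = P/F = 117000 W/2655.0 N = 44.0678 m/s = 98.58 mph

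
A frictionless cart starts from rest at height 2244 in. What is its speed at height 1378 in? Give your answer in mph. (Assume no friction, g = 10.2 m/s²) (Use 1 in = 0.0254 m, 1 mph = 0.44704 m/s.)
Convert to SI: h₁−h₂ = 21.9964 m
mgh₁ = mgh₂ + ½mv² ⇒ v = √(2g(h₁−h₂)) = √(2·10.2·21.9964) = 21.1832 m/s = 47.39 mph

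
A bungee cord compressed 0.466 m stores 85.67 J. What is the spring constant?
k = 2·PE/x² = 2·85.67/(0.466)² = 789.0 N/m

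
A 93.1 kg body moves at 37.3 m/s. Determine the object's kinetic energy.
KE = ½mv² = ½(93.1)(37.3)² = 64760 J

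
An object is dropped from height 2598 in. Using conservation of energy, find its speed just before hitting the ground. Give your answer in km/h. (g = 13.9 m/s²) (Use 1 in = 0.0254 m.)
Convert to SI: h = 65.9892 m
mgh = ½mv² ⇒ v = √(2gh) = √(2·13.9·65.9892) = 42.8311 m/s = 154.2 km/h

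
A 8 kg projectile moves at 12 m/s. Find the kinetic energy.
KE = ½mv² = ½(8)(12)² = 576.0 J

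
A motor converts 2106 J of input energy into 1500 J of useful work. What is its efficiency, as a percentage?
η = W_out/W_in = 1500/2106 = 71.23%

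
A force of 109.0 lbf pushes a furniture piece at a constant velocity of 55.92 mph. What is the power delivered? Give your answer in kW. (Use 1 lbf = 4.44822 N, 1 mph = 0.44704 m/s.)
Convert to SI: F = 484.856 N, v = 24.9985 m/s
P = Fv = (484.856)(24.9985) = 12120.7 W = 12.12 kW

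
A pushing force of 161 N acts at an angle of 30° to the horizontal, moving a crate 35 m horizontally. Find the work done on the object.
W = F·d·cosθ = (161)(35)cos(30°) = 4880 J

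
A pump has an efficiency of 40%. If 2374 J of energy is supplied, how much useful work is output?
W_out = η·W_in = 0.4·2374 = 949.6 J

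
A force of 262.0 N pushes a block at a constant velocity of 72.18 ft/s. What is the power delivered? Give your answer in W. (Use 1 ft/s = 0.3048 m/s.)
Convert to SI: F = 262.0 N, v = 22.0005 m/s
P = Fv = (262.0)(22.0005) = 5764 W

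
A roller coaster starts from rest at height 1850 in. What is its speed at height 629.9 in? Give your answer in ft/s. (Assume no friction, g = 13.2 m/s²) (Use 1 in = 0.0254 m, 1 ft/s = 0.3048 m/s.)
Convert to SI: h₁−h₂ = 30.9905 m
mgh₁ = mgh₂ + ½mv² ⇒ v = √(2g(h₁−h₂)) = √(2·13.2·30.9905) = 28.6033 m/s = 93.84 ft/s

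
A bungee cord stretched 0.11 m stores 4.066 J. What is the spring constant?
k = 2·PE/x² = 2·4.066/(0.11)² = 672.1 N/m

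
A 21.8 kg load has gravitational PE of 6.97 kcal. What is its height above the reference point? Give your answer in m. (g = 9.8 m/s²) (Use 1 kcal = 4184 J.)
Convert to SI: m = 21.8 kg, PE = 29162.5 J
h = PE/(mg) = 29162.5/(21.8·9.8) = 136.5 m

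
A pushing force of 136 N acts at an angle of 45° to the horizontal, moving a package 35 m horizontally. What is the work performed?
W = F·d·cosθ = (136)(35)cos(45°) = 3366 J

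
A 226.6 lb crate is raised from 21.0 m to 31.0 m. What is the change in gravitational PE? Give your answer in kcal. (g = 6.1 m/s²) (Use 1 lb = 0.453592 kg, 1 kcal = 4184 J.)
Convert to SI: m = 102.784 kg, Δh = 10.0 m
ΔPE = mgΔh = (102.784)(6.1)(10.0) = 6269.82 J = 1.499 kcal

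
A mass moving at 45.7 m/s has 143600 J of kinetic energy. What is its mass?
m = 2·KE/v² = 2·143600/(45.7)² = 137.5 kg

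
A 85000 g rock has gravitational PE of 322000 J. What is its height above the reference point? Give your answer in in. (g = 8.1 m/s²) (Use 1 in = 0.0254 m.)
Convert to SI: m = 85.0 kg, PE = 322000 J
h = PE/(mg) = 322000/(85.0·8.1) = 467.683 m = 18410 in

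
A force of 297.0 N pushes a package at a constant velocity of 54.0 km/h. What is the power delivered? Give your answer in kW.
Convert to SI: F = 297.0 N, v = 15.0 m/s
P = Fv = (297.0)(15.0) = 4455.0 W = 4.455 kW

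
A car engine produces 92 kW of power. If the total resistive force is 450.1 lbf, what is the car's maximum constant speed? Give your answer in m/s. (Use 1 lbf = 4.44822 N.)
Convert to SI: F = 2002.14 N
P = Fv ⇒ v = P/F = 92000 W/2002.14 N = 45.95 m/s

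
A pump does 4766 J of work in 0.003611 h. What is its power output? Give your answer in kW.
Convert to SI: W = 4766.0 J, t = 12.9996 s
P = W/t = 4766.0/12.9996 = 366.627 W = 0.3666 kW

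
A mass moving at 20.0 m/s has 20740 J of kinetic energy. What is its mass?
m = 2·KE/v² = 2·20740/(20.0)² = 103.7 kg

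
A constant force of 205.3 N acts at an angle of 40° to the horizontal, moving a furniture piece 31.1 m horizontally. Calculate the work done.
W = F·d·cosθ = (205.3)(31.1)cos(40°) = 4891 J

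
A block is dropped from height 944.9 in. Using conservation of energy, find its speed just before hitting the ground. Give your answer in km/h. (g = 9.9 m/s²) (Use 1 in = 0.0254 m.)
Convert to SI: h = 24.0005 m
mgh = ½mv² ⇒ v = √(2gh) = √(2·9.9·24.0005) = 21.7993 m/s = 78.48 km/h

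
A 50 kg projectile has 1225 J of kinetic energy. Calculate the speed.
v = √(2·KE/m) = √(2·1225/50) = 7.0 m/s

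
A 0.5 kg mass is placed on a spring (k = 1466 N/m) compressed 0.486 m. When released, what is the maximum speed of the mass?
½kx² = ½mv² ⇒ v = x√(k/m) = (0.486)√(1466/0.5) = 26.32 m/s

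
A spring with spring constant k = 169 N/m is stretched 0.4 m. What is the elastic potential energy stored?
PE = ½kx² = ½(169)(0.4)² = 13.52 J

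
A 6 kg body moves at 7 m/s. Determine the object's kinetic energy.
KE = ½mv² = ½(6)(7)² = 147.0 J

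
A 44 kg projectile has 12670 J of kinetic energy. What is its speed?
v = √(2·KE/m) = √(2·12670/44) = 24.0 m/s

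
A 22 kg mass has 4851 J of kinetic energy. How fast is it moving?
v = √(2·KE/m) = √(2·4851/22) = 21.0 m/s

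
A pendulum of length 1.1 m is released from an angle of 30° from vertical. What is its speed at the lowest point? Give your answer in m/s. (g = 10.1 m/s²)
h = L(1 − cosθ) = 1.1(1 − cos30°) = 0.147372 m
v = √(2gh) = √(2·10.1·0.147372) = 1.725 m/s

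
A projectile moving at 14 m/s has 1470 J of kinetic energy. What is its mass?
m = 2·KE/v² = 2·1470/(14)² = 15.0 kg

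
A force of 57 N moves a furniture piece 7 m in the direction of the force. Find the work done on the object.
W = F·d = (57)(7) = 399.0 J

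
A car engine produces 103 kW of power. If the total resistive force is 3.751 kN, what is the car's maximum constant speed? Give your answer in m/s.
Convert to SI: F = 3751.0 N
P = Fv ⇒ v = P/F = 103000 W/3751.0 N = 27.46 m/s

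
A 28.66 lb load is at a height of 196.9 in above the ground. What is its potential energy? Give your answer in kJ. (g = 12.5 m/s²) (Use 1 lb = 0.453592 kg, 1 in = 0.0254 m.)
Convert to SI: m = 12.9999 kg, h = 5.00126 m
PE = mgh = (12.9999)(12.5)(5.00126) = 812.701 J = 0.8127 kJ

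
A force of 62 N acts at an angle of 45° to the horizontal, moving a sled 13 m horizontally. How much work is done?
W = F·d·cosθ = (62)(13)cos(45°) = 569.9 J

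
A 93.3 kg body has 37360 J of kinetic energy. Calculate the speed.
v = √(2·KE/m) = √(2·37360/93.3) = 28.3 m/s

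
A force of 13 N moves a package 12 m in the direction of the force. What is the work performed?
W = F·d = (13)(12) = 156.0 J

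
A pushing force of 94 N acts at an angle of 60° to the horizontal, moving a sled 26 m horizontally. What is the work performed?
W = F·d·cosθ = (94)(26)cos(60°) = 1222 J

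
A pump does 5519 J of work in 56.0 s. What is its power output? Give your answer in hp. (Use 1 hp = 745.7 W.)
P = W/t = 5519.0/56.0 = 98.5536 W = 0.1322 hp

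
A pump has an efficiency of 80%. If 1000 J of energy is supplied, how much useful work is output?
W_out = η·W_in = 0.8·1000 = 800.0 J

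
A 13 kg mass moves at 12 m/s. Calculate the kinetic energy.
KE = ½mv² = ½(13)(12)² = 936.0 J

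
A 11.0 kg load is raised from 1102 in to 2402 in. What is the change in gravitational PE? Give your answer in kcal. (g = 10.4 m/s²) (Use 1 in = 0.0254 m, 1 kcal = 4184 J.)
Convert to SI: m = 11.0 kg, Δh = 33.02 m
ΔPE = mgΔh = (11.0)(10.4)(33.02) = 3777.49 J = 0.9028 kcal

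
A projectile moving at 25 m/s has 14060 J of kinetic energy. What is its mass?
m = 2·KE/v² = 2·14060/(25)² = 44.99 kg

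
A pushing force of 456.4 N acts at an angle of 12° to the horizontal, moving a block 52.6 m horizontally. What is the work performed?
W = F·d·cosθ = (456.4)(52.6)cos(12°) = 23480 J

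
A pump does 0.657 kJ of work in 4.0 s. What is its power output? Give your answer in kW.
Convert to SI: W = 657.0 J, t = 4.0 s
P = W/t = 657.0/4.0 = 164.25 W = 0.1643 kW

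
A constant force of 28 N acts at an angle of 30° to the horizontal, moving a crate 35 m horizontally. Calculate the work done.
W = F·d·cosθ = (28)(35)cos(30°) = 848.7 J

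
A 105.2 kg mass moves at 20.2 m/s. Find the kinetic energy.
KE = ½mv² = ½(105.2)(20.2)² = 21460 J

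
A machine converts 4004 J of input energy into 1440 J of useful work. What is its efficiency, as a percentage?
η = W_out/W_in = 1440/4004 = 35.96%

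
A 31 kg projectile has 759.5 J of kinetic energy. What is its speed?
v = √(2·KE/m) = √(2·759.5/31) = 7.0 m/s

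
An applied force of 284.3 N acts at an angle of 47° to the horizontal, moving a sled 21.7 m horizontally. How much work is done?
W = F·d·cosθ = (284.3)(21.7)cos(47°) = 4207 J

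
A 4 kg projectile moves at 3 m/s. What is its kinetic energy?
KE = ½mv² = ½(4)(3)² = 18.0 J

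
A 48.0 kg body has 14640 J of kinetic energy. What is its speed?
v = √(2·KE/m) = √(2·14640/48.0) = 24.7 m/s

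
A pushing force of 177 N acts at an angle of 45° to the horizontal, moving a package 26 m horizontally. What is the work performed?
W = F·d·cosθ = (177)(26)cos(45°) = 3254 J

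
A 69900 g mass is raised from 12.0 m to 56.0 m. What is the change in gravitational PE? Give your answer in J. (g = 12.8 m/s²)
Convert to SI: m = 69.9 kg, Δh = 44.0 m
ΔPE = mgΔh = (69.9)(12.8)(44.0) = 39370 J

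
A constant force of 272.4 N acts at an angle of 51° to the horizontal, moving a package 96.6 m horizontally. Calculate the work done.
W = F·d·cosθ = (272.4)(96.6)cos(51°) = 16560 J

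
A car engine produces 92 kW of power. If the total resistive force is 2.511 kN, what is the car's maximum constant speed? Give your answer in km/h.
Convert to SI: F = 2511.0 N
P = Fv ⇒ v = P/F = 92000 W/2511.0 N = 36.6388 m/s = 131.9 km/h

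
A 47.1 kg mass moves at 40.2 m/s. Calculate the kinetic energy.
KE = ½mv² = ½(47.1)(40.2)² = 38060 J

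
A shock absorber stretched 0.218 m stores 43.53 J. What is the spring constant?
k = 2·PE/x² = 2·43.53/(0.218)² = 1832 N/m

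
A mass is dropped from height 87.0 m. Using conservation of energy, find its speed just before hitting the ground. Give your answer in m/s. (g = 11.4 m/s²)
mgh = ½mv² ⇒ v = √(2gh) = √(2·11.4·87.0) = 44.54 m/s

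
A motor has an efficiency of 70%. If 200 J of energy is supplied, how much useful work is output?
W_out = η·W_in = 0.7·200 = 140.0 J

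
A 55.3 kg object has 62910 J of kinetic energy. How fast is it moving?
v = √(2·KE/m) = √(2·62910/55.3) = 47.7 m/s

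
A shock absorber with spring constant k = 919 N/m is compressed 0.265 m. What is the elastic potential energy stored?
PE = ½kx² = ½(919)(0.265)² = 32.27 J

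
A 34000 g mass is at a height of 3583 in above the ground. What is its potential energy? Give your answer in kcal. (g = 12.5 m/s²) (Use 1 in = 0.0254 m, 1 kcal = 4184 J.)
Convert to SI: m = 34.0 kg, h = 91.0082 m
PE = mgh = (34.0)(12.5)(91.0082) = 38678.5 J = 9.244 kcal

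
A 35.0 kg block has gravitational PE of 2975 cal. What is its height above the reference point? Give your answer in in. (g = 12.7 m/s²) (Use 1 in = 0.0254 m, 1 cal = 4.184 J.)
Convert to SI: m = 35.0 kg, PE = 12447.4 J
h = PE/(mg) = 12447.4/(35.0·12.7) = 28.0031 m = 1102 in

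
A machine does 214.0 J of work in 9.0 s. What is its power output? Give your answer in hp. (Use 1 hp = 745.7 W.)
P = W/t = 214.0/9.0 = 23.7778 W = 0.03189 hp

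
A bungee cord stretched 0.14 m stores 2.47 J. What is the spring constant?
k = 2·PE/x² = 2·2.47/(0.14)² = 252.0 N/m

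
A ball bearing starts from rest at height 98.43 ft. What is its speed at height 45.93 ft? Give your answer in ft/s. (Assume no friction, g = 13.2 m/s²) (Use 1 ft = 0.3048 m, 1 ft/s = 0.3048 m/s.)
Convert to SI: h₁−h₂ = 16.002 m
mgh₁ = mgh₂ + ½mv² ⇒ v = √(2g(h₁−h₂)) = √(2·13.2·16.002) = 20.5537 m/s = 67.43 ft/s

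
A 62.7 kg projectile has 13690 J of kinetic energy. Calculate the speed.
v = √(2·KE/m) = √(2·13690/62.7) = 20.9 m/s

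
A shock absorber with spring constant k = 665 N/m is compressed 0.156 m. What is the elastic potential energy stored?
PE = ½kx² = ½(665)(0.156)² = 8.092 J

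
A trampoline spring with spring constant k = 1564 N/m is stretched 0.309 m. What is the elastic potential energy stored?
PE = ½kx² = ½(1564)(0.309)² = 74.67 J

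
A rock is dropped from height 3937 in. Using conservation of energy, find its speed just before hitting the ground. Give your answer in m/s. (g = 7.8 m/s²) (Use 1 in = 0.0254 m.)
Convert to SI: h = 99.9998 m
mgh = ½mv² ⇒ v = √(2gh) = √(2·7.8·99.9998) = 39.5 m/s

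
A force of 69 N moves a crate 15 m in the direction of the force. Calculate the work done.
W = F·d = (69)(15) = 1035 J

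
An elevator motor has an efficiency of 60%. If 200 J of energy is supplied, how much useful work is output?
W_out = η·W_in = 0.6·200 = 120.0 J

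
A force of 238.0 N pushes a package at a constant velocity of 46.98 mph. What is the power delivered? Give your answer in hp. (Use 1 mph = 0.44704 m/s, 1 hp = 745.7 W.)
Convert to SI: F = 238.0 N, v = 21.0019 m/s
P = Fv = (238.0)(21.0019) = 4998.46 W = 6.703 hp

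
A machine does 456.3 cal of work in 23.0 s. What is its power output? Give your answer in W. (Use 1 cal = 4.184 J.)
Convert to SI: W = 1909.16 J, t = 23.0 s
P = W/t = 1909.16/23.0 = 83.01 W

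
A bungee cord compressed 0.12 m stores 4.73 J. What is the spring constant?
k = 2·PE/x² = 2·4.73/(0.12)² = 656.9 N/m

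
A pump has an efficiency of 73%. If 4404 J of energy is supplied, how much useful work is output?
W_out = η·W_in = 0.73·4404 = 3214.92 J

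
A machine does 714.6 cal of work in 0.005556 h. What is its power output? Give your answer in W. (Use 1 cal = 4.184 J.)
Convert to SI: W = 2989.89 J, t = 20.0016 s
P = W/t = 2989.89/20.0016 = 149.5 W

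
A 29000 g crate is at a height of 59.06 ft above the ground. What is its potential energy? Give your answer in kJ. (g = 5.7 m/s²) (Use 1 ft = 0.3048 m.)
Convert to SI: m = 29.0 kg, h = 18.0015 m
PE = mgh = (29.0)(5.7)(18.0015) = 2975.65 J = 2.976 kJ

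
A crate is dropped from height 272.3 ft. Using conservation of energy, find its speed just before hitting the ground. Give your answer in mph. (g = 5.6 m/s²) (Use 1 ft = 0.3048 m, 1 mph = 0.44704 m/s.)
Convert to SI: h = 82.997 m
mgh = ½mv² ⇒ v = √(2gh) = √(2·5.6·82.997) = 30.4888 m/s = 68.2 mph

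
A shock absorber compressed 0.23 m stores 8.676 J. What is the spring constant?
k = 2·PE/x² = 2·8.676/(0.23)² = 328.0 N/m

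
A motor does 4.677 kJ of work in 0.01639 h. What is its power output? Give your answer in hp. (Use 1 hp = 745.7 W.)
Convert to SI: W = 4677.0 J, t = 59.004 s
P = W/t = 4677.0/59.004 = 79.2658 W = 0.1063 hp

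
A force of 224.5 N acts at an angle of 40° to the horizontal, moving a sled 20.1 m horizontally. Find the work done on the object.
W = F·d·cosθ = (224.5)(20.1)cos(40°) = 3457 J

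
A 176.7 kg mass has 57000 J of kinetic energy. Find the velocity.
v = √(2·KE/m) = √(2·57000/176.7) = 25.4 m/s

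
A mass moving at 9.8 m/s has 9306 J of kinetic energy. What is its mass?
m = 2·KE/v² = 2·9306/(9.8)² = 193.8 kg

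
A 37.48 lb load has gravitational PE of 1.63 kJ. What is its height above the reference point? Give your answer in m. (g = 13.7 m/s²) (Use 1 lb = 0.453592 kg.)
Convert to SI: m = 17.0006 kg, PE = 1630.0 J
h = PE/(mg) = 1630.0/(17.0006·13.7) = 6.998 m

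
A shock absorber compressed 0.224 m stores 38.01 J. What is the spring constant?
k = 2·PE/x² = 2·38.01/(0.224)² = 1515 N/m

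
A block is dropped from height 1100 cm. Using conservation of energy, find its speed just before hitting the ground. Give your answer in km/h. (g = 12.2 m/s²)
Convert to SI: h = 11.0 m
mgh = ½mv² ⇒ v = √(2gh) = √(2·12.2·11.0) = 16.3829 m/s = 58.98 km/h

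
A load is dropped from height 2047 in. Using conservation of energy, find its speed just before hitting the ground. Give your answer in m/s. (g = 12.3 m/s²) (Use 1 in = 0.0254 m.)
Convert to SI: h = 51.9938 m
mgh = ½mv² ⇒ v = √(2gh) = √(2·12.3·51.9938) = 35.76 m/s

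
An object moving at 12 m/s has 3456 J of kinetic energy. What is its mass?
m = 2·KE/v² = 2·3456/(12)² = 48.0 kg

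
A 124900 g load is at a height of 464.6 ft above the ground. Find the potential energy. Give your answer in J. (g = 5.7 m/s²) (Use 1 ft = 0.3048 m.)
Convert to SI: m = 124.9 kg, h = 141.61 m
PE = mgh = (124.9)(5.7)(141.61) = 100800 J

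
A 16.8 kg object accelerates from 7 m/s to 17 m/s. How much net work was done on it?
W = ΔKE = ½m(v₂² − v₁²) = ½(16.8)(17² − 7²) = 2016.0 J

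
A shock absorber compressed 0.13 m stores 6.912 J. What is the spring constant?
k = 2·PE/x² = 2·6.912/(0.13)² = 818.0 N/m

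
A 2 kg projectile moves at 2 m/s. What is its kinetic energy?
KE = ½mv² = ½(2)(2)² = 4.0 J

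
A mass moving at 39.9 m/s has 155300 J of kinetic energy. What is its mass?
m = 2·KE/v² = 2·155300/(39.9)² = 195.1 kg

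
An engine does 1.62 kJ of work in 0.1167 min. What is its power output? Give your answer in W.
Convert to SI: W = 1620.0 J, t = 7.002 s
P = W/t = 1620.0/7.002 = 231.4 W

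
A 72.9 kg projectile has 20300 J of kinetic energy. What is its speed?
v = √(2·KE/m) = √(2·20300/72.9) = 23.6 m/s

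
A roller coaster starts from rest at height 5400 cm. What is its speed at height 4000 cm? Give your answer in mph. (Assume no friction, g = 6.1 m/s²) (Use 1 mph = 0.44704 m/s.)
Convert to SI: h₁−h₂ = 14.0 m
mgh₁ = mgh₂ + ½mv² ⇒ v = √(2g(h₁−h₂)) = √(2·6.1·14.0) = 13.069 m/s = 29.23 mph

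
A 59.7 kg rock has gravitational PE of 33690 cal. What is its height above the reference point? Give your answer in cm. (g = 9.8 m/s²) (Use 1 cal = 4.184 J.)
Convert to SI: m = 59.7 kg, PE = 140959 J
h = PE/(mg) = 140959/(59.7·9.8) = 240.931 m = 24090 cm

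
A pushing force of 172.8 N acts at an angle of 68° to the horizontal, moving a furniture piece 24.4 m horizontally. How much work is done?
W = F·d·cosθ = (172.8)(24.4)cos(68°) = 1579 J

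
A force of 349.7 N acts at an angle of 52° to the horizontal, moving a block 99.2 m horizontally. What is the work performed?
W = F·d·cosθ = (349.7)(99.2)cos(52°) = 21360 J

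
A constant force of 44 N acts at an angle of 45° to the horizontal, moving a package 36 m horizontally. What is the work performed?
W = F·d·cosθ = (44)(36)cos(45°) = 1120 J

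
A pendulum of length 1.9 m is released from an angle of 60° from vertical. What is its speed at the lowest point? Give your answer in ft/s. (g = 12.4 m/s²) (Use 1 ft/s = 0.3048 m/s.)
h = L(1 − cosθ) = 1.9(1 − cos60°) = 0.95 m
v = √(2gh) = √(2·12.4·0.95) = 4.85386 m/s = 15.92 ft/s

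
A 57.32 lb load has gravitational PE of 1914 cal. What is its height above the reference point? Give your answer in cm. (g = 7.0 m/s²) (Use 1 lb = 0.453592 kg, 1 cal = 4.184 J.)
Convert to SI: m = 25.9999 kg, PE = 8008.18 J
h = PE/(mg) = 8008.18/(25.9999·7.0) = 44.0011 m = 4400 cm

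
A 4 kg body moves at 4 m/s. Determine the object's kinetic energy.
KE = ½mv² = ½(4)(4)² = 32.0 J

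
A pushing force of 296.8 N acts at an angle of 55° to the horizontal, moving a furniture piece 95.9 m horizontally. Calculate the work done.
W = F·d·cosθ = (296.8)(95.9)cos(55°) = 16330 J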